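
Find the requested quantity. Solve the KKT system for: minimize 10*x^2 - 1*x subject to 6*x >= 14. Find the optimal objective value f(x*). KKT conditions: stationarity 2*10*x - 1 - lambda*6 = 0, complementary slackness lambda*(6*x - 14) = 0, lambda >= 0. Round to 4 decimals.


Step 1: Try lambda = 0 (constraint inactive).
x_unc = 1/(2*10) = 0.05
Check: 6*0.05 = 0.3 < 14 -- violated!
Step 2: Constraint must be active: 6*x = 14
x* = 14/6 = 7/3 = 2.3333 (rounded; the exact value 7/3 is used below)
lambda = (2*10*(7/3) - 1)/6 = 7.6111
Step 3: Compute optimal value.
f(x*) = 10*(7/3)^2 - 1*(7/3) = 52.1111


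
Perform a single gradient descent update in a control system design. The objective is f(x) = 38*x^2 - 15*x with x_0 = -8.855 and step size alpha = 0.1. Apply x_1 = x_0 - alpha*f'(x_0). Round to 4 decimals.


We compute the gradient at x_0 and apply the update.
f'(x) = 76*x - 15
f'(-8.855) = 76*-8.855 - 15 = -687.98
x_1 = -8.855 - 0.1*-687.98 = 59.943


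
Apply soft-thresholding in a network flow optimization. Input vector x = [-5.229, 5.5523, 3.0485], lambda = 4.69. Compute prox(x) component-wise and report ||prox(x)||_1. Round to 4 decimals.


Soft-thresholding with lambda = 4.69:
prox(-5.229) = sign(-5.229)*max(|-5.229| - 4.69, 0) = -0.539
prox(5.5523) = sign(5.5523)*max(|5.5523| - 4.69, 0) = 0.8623
prox(3.0485) = sign(3.0485)*max(|3.0485| - 4.69, 0) = 0.0
prox(x) = [-0.539, 0.8623, 0.0]
||prox(x)||_1 = 0.539 + 0.8623 + 0.0 = 1.4013


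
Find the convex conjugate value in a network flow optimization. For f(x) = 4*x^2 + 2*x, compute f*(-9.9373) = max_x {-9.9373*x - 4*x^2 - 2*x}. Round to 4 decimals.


f*(y) = sup_x {y*x - a*x^2 - b*x} = sup_x {(y-b)*x - a*x^2}
FOC: (y - b) - 2a*x = 0 => x* = (y - b)/(2a)
x* = (-9.9373 - 2)/(2*4) = -1.4922
f*(-9.9373) = (y-b)^2/(4a) = (-9.9373 - 2)^2/(4*4)
= 142.4991/16 = 8.9062


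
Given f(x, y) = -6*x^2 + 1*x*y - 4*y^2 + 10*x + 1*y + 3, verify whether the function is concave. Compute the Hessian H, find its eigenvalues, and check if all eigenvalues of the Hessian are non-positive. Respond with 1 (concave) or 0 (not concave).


The Hessian of f(x,y) = -6*x^2 + 1*x*y - 4*y^2 + 10*x + 1*y + 3 is:
H = [[-12, 1], [1, -8]]
Trace = -12 - 8 = -20
Determinant = -12*-8 - (1)^2 = 95
Discriminant = (-20)^2 - 4*95 = 20.0
Eigenvalues: lambda_1 = -12.2361, lambda_2 = -7.7639
The function is concave.

1


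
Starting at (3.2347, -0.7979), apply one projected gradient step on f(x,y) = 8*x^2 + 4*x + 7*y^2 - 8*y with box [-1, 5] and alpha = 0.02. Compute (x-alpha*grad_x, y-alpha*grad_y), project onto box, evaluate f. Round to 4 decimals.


Step 1: Compute gradient at (3.2347, -0.7979).
grad_x = 2*8*3.2347 + 4 = 55.7552
grad_y = 2*7*-0.7979 - 8 = -19.1706
Step 2: Gradient step.
x_raw = 3.2347 - 0.02*55.7552 = 2.1196
y_raw = -0.7979 - 0.02*-19.1706 = -0.4145
Step 3: Project onto [-1, 5].
x_proj = clip(2.1196) = 2.1196
y_proj = clip(-0.4145) = -0.4145
Step 4: Evaluate f.
f(2.1196, -0.4145) = 48.9384


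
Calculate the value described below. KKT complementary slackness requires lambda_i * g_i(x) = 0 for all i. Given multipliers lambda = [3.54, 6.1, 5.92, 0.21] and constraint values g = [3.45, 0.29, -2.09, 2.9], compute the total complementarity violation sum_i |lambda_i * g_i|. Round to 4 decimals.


KKT complementary slackness check:
lambda_1 * g_1 = 3.54 * 3.45 = 12.213
lambda_2 * g_2 = 6.1 * 0.29 = 1.769
lambda_3 * g_3 = 5.92 * -2.09 = -12.3728
lambda_4 * g_4 = 0.21 * 2.9 = 0.609
Total violation = 12.213 + 1.769 + 12.3728 + 0.609 = 26.9638


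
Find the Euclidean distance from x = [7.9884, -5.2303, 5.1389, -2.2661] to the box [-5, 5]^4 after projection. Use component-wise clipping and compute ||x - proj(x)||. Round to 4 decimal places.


Project each component onto [-5, 5].
clip(7.9884) = 5.0, clip(-5.2303) = -5.0, clip(5.1389) = 5.0, clip(-2.2661) = -2.2661
Projection = [5.0, -5.0, 5.0, -2.2661]
Squared diffs: [8.9305, 0.053, 0.0193, 0.0]
Distance = sqrt(9.0028) = 3.0005


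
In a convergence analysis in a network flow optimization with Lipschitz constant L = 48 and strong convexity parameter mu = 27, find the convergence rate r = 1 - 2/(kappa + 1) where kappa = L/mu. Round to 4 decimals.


Step 1: Compute the condition number.
kappa = L/mu = 48/27 = 1.7778
Step 2: Compute the convergence rate.
r = 1 - 2/(kappa + 1) = 1 - 2*mu/(L + mu) = (L - mu)/(L + mu) = 21/75 = 0.28


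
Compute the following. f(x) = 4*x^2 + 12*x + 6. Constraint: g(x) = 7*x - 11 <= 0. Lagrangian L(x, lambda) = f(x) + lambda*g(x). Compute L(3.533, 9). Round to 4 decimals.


Step 1: Evaluate f(x).
f(3.533) = 4*3.533^2 + 12*3.533 + 6 = 98.3244
Step 2: Evaluate g(x).
g(3.533) = 7*3.533 - 11 = 13.731
Step 3: Compute Lagrangian.
L = 98.3244 + 9*13.731 = 221.9034


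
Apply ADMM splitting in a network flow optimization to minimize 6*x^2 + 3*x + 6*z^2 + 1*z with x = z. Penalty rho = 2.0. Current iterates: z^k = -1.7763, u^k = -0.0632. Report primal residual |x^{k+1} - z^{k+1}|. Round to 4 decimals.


ADMM iteration with rho = 2.0, z^k = -1.7763, u^k = -0.0632
Step 1: x-update.
Minimize 6*x^2 + 3*x + (2.0/2)*(x + 1.7763 - 0.0632)^2
FOC: (2*6 + 2.0)*x = -3 + 2.0*(-1.7763 + 0.0632)
x^{k+1} = -0.459
Step 2: z-update.
Minimize 6*z^2 + 1*z + (2.0/2)*(-0.459 - z - 0.0632)^2
FOC: (2*6 + 2.0)*z = -1 + 2.0*(-0.459 - 0.0632)
z^{k+1} = -0.146
Step 3: u-update.
u^{k+1} = -0.0632 - 0.459 + 0.146 = -0.3762
Step 4: Primal residual = |-0.459 + 0.146| = 0.313


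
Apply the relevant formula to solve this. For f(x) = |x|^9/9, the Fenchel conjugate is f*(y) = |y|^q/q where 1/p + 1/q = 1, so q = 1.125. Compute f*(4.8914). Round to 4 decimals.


The conjugate exponent q satisfies 1/p + 1/q = 1.
p = 9, so q = 9/(9 - 1) = 1.125
|y|^q = 4.8914^1.125 = 5.965
f*(4.8914) = 5.965 / 1.125 = 5.3022


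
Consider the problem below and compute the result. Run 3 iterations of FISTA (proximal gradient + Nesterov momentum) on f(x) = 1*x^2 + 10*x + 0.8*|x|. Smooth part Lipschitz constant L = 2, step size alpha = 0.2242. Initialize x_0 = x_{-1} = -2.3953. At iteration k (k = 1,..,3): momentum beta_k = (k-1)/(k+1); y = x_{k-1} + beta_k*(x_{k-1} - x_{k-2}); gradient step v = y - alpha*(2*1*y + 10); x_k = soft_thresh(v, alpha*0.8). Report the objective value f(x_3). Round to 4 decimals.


FISTA on f(x) = 1*x^2 + 10*x + 0.8*|x|
L = 2, alpha = 0.2242
Iteration 1: beta = 0.0, y = -2.3953 + 0.0*(-2.3953 + 2.3953) = -2.3953
  grad(y) = 5.2094, v = y - alpha*grad = -3.5632
  prox(v) = soft_thresh(-3.5632, 0.1794) = -3.3839
Iteration 2: beta = 0.3333, y = -3.3839 + 0.3333*(-3.3839 + 2.3953) = -3.7134
  grad(y) = 2.5732, v = y - alpha*grad = -4.2903
  prox(v) = soft_thresh(-4.2903, 0.1794) = -4.111
Iteration 3: beta = 0.5, y = -4.111 + 0.5*(-4.111 + 3.3839) = -4.4745
  grad(y) = 1.051, v = y - alpha*grad = -4.7101
  prox(v) = soft_thresh(-4.7101, 0.1794) = -4.5308
f(x_3) = 1*(-4.5308)^2 + 10*(-4.5308) + 0.8*|-4.5308| = -21.1552


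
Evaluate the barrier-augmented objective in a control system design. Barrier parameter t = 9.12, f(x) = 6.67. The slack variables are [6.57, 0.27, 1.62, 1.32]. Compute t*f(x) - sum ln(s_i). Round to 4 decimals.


Step 1: Compute log-barrier.
ln values: [1.8825, -1.3093, 0.4824, 0.2776]
phi = -(1.8825 - 1.3093 + 0.4824 + 0.2776) = -1.3332
Step 2: Compute augmented objective.
t*f(x) = 9.12*6.67 = 60.8304
Total = 60.8304 - 1.3332 = 59.4972


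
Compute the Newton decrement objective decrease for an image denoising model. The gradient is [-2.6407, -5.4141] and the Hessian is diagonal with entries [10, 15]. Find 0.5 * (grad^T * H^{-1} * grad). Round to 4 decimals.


Step 1: H is diagonal, so H^(-1) * g = [-0.2641, -0.3609].
Step 2: g^T H^(-1) g = sum_i g_i^2 / H_ii
  = (-2.6407)^2/10 + (-5.4141)^2/15
  = 0.6973 + 1.9542 = 2.6515
Step 3: Objective decrease = 0.5 * g^T H^(-1) g = 1.3257


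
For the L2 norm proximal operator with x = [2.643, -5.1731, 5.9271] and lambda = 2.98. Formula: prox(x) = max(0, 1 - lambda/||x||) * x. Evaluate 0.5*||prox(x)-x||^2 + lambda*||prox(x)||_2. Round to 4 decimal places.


Step 1: Compute ||x||.
||x|| = 8.2992
Step 2: Compute scaling factor.
scale = max(0, 1 - 2.98/8.2992) = 0.6409
Step 3: prox(x) = [1.694, -3.3156, 3.7989]
||prox(x)|| = 5.3192
Step 4: Proximal objective.
0.5*||prox-x||^2 = 4.4402
lambda*||prox|| = 15.8512
Total = 20.2915


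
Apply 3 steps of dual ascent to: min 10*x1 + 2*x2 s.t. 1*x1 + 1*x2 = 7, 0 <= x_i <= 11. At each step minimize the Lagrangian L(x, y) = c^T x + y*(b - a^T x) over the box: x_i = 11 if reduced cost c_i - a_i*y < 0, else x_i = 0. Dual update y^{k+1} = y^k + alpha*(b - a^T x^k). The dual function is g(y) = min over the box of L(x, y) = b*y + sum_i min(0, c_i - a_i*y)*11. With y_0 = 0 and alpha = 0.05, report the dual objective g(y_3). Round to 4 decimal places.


Dual ascent for LP: min 10*x1 + 2*x2, 1*x1 + 1*x2 = 7, 0 <= x_i <= 11
Step 1: y^k = 0.0, reduced costs: (10.0, 2.0)
  x^k = (0.0, 0.0), subgradient = b - a^T x = 7.0
  y^{k+1} = 0.0 + 0.05*7.0 = 0.35
Step 2: y^k = 0.35, reduced costs: (9.65, 1.65)
  x^k = (0.0, 0.0), subgradient = b - a^T x = 7.0
  y^{k+1} = 0.35 + 0.05*7.0 = 0.7
Step 3: y^k = 0.7, reduced costs: (9.3, 1.3)
  x^k = (0.0, 0.0), subgradient = b - a^T x = 7.0
  y^{k+1} = 0.7 + 0.05*7.0 = 1.05
Dual objective at y_3 = 1.05: reduced costs (8.95, 0.95), box minimizer x = (0.0, 0.0)
g(y_3) = b*y + (c1 - a1*y)*x1 + (c2 - a2*y)*x2 = 7*1.05 + 8.95*0.0 + 0.95*0.0 = 7.35 + 0.0 + 0.0 = 7.35


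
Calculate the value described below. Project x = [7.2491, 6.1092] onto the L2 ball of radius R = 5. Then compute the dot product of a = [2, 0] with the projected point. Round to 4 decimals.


Step 1: Compute ||x|| (intermediates to 6 decimals).
||x|| = sqrt(7.2491^2 + 6.1092^2) = 9.480073
Step 2: Project.
Since ||x|| > R, scale = R/||x|| = 5/9.480073 = 0.527422, proj(x) = scale * x
proj(x) = [3.823335, 3.222126]
Step 3: Dot product.
a^T * proj(x) = 2*3.823335 + 0*3.222126 = 7.6467


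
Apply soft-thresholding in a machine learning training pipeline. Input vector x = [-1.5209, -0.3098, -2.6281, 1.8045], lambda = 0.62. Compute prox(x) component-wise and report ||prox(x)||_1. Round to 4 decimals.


Soft-thresholding with lambda = 0.62:
prox(-1.5209) = sign(-1.5209)*max(|-1.5209| - 0.62, 0) = -0.9009
prox(-0.3098) = sign(-0.3098)*max(|-0.3098| - 0.62, 0) = 0.0
prox(-2.6281) = sign(-2.6281)*max(|-2.6281| - 0.62, 0) = -2.0081
prox(1.8045) = sign(1.8045)*max(|1.8045| - 0.62, 0) = 1.1845
prox(x) = [-0.9009, 0.0, -2.0081, 1.1845]
||prox(x)||_1 = 0.9009 + 0.0 + 2.0081 + 1.1845 = 4.0935


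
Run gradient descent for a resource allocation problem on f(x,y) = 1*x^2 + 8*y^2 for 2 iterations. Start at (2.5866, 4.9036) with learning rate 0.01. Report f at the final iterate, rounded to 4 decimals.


Gradient descent on f(x,y) = 1*x^2 + 8*y^2.
Starting point: (2.5866, 4.9036), alpha = 0.01
Step 1: grad_x = 2*1*2.5866 = 5.1732, grad_y = 2*8*4.9036 = 78.4576
  x_1 = 2.5866 - 0.01*5.1732 = 2.5349
  y_1 = 4.9036 - 0.01*78.4576 = 4.119
Step 2: grad_x = 2*1*2.5349 = 5.0697, grad_y = 2*8*4.119 = 65.9044
  x_2 = 2.5349 - 0.01*5.0697 = 2.4842
  y_2 = 4.119 - 0.01*65.9044 = 3.46
f(2.4842, 3.46) = 1*2.4842^2 + 8*3.46^2 = 101.9428


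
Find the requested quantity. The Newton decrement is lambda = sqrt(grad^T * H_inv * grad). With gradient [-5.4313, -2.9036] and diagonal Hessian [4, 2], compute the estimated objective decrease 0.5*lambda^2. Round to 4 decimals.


Step 1: H is diagonal, so H^(-1) * g = [-1.3578, -1.4518].
Step 2: g^T H^(-1) g = sum_i g_i^2 / H_ii
  = (-5.4313)^2/4 + (-2.9036)^2/2
  = 7.3748 + 4.2154 = 11.5902
Step 3: Objective decrease = 0.5 * g^T H^(-1) g = 5.7951


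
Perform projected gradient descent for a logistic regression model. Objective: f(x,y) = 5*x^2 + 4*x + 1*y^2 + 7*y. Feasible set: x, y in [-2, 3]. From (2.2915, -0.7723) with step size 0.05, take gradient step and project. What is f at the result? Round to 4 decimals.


Step 1: Compute gradient at (2.2915, -0.7723).
grad_x = 2*5*2.2915 + 4 = 26.915
grad_y = 2*1*-0.7723 + 7 = 5.4554
Step 2: Gradient step.
x_raw = 2.2915 - 0.05*26.915 = 0.9458
y_raw = -0.7723 - 0.05*5.4554 = -1.0451
Step 3: Project onto [-2, 3].
x_proj = clip(0.9458) = 0.9458
y_proj = clip(-1.0451) = -1.0451
Step 4: Evaluate f.
f(0.9458, -1.0451) = 2.0319


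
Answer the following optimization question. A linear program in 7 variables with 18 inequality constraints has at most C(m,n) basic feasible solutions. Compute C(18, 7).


Each vertex corresponds to some choice of n active constraints out of m, so the number of vertices is at most C(m, n) = m! / (n!(m-n)!).
m = 18, n = 7
Numerator: 18 * 17 * 16 * 15 * 14 * 13 * 12
Denominator: 7! = 5040
C(18, 7) = 31824


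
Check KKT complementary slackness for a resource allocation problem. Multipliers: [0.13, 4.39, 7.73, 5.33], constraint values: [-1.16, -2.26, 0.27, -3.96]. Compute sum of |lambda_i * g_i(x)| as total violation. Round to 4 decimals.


KKT complementary slackness check:
lambda_1 * g_1 = 0.13 * -1.16 = -0.1508
lambda_2 * g_2 = 4.39 * -2.26 = -9.9214
lambda_3 * g_3 = 7.73 * 0.27 = 2.0871
lambda_4 * g_4 = 5.33 * -3.96 = -21.1068
Total violation = 0.1508 + 9.9214 + 2.0871 + 21.1068 = 33.2661


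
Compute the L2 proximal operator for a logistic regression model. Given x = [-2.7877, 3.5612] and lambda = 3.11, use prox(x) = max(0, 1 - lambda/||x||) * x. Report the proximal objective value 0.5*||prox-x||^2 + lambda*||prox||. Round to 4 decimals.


Step 1: Compute ||x||.
||x|| = 4.5225
Step 2: Compute scaling factor.
scale = max(0, 1 - 3.11/4.5225) = 0.3123
Step 3: prox(x) = [-0.8707, 1.1123]
||prox(x)|| = 1.4125
Step 4: Proximal objective.
0.5*||prox-x||^2 = 4.8361
lambda*||prox|| = 4.3929
Total = 9.2291


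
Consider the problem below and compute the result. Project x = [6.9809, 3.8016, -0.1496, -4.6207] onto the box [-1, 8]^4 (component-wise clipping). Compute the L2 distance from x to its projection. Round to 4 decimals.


Project each component onto [-1, 8].
clip(6.9809) = 6.9809, clip(3.8016) = 3.8016, clip(-0.1496) = -0.1496, clip(-4.6207) = -1.0
Projection = [6.9809, 3.8016, -0.1496, -1.0]
Squared diffs: [0.0, 0.0, 0.0, 13.1095]
Distance = sqrt(13.1095) = 3.6207


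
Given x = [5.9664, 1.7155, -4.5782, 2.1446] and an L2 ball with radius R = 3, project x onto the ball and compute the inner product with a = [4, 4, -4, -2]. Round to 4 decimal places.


Step 1: Compute ||x|| (intermediates to 6 decimals).
||x|| = sqrt(5.9664^2 + 1.7155^2 + (-4.5782)^2 + 2.1446^2) = 8.006253
Step 2: Project.
Since ||x|| > R, scale = R/||x|| = 3/8.006253 = 0.374707, proj(x) = scale * x
proj(x) = [2.235652, 0.64281, -1.715484, 0.803597]
Step 3: Dot product.
a^T * proj(x) = 4*2.235652 + 4*0.64281 - 4*(-1.715484) - 2*0.803597 = 16.7686


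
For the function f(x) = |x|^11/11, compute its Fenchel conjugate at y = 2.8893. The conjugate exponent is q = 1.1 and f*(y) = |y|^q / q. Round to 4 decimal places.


The conjugate exponent q satisfies 1/p + 1/q = 1.
p = 11, so q = 11/(11 - 1) = 1.1
|y|^q = 2.8893^1.1 = 3.2127
f*(2.8893) = 3.2127 / 1.1 = 2.9206


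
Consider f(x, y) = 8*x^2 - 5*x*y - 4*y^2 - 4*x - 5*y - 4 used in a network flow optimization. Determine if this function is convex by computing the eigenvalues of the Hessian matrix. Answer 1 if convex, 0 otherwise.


The Hessian of f(x,y) = 8*x^2 - 5*x*y - 4*y^2 - 4*x - 5*y - 4 is:
H = [[16, -5], [-5, -8]]
Trace = 16 - 8 = 8
Determinant = 16*-8 - (-5)^2 = -153
Discriminant = (8)^2 - 4*-153 = 676.0
Eigenvalues: lambda_1 = -9.0, lambda_2 = 17.0
The function is not convex.

0


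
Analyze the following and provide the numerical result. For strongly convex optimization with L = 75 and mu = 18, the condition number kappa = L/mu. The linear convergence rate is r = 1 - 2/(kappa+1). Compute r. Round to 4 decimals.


Step 1: Compute the condition number.
kappa = L/mu = 75/18 = 4.1667
Step 2: Compute the convergence rate.
r = 1 - 2/(kappa + 1) = 1 - 2*mu/(L + mu) = (L - mu)/(L + mu) = 57/93 = 0.6129


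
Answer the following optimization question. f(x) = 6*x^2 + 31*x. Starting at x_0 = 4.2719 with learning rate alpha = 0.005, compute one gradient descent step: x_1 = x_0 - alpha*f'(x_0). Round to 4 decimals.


We compute the gradient at x_0 and apply the update.
f'(x) = 12*x + 31
f'(4.2719) = 12*4.2719 + 31 = 82.2628
x_1 = 4.2719 - 0.005*82.2628 = 3.8606


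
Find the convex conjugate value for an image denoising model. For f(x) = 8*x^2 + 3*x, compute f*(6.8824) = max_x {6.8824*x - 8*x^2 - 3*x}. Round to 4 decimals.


f*(y) = sup_x {y*x - a*x^2 - b*x} = sup_x {(y-b)*x - a*x^2}
FOC: (y - b) - 2a*x = 0 => x* = (y - b)/(2a)
x* = (6.8824 - 3)/(2*8) = 0.2427
f*(6.8824) = (y-b)^2/(4a) = (6.8824 - 3)^2/(4*8)
= 15.073/32 = 0.471


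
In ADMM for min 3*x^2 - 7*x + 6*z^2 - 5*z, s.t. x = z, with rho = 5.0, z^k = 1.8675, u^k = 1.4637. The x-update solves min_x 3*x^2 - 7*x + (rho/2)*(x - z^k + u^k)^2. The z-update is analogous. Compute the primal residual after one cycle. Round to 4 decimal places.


ADMM iteration with rho = 5.0, z^k = 1.8675, u^k = 1.4637
Step 1: x-update.
Minimize 3*x^2 - 7*x + (5.0/2)*(x - 1.8675 + 1.4637)^2
FOC: (2*3 + 5.0)*x = 7 + 5.0*(1.8675 - 1.4637)
x^{k+1} = 0.8199
Step 2: z-update.
Minimize 6*z^2 - 5*z + (5.0/2)*(0.8199 - z + 1.4637)^2
FOC: (2*6 + 5.0)*z = 5 + 5.0*(0.8199 + 1.4637)
z^{k+1} = 0.9658
Step 3: u-update.
u^{k+1} = 1.4637 + 0.8199 - 0.9658 = 1.3178
Step 4: Primal residual = |0.8199 - 0.9658| = 0.1459


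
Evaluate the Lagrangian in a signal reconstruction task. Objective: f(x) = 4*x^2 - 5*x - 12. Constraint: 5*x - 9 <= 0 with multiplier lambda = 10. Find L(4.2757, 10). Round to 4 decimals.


Step 1: Evaluate f(x).
f(4.2757) = 4*4.2757^2 - 5*4.2757 - 12 = 39.7479
Step 2: Evaluate g(x).
g(4.2757) = 5*4.2757 - 9 = 12.3785
Step 3: Compute Lagrangian.
L = 39.7479 + 10*12.3785 = 163.5329


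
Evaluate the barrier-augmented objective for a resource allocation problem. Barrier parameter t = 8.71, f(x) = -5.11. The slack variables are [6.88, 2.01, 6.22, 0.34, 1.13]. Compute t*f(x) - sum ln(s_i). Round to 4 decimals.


Step 1: Compute log-barrier.
ln values: [1.9286, 0.6981, 1.8278, -1.0788, 0.1222]
phi = -(1.9286 + 0.6981 + 1.8278 - 1.0788 + 0.1222) = -3.4979
Step 2: Compute augmented objective.
t*f(x) = 8.71*-5.11 = -44.5081
Total = -44.5081 - 3.4979 = -48.006


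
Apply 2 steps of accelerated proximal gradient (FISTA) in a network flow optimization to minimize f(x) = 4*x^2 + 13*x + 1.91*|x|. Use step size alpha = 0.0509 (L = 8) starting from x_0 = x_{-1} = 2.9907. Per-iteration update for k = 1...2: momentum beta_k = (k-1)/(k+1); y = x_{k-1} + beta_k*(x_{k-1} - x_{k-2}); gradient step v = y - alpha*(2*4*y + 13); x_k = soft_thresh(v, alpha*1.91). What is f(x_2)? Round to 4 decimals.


FISTA on f(x) = 4*x^2 + 13*x + 1.91*|x|
L = 8, alpha = 0.0509
Iteration 1: beta = 0.0, y = 2.9907 + 0.0*(2.9907 - 2.9907) = 2.9907
  grad(y) = 36.9256, v = y - alpha*grad = 1.1112
  prox(v) = soft_thresh(1.1112, 0.0972) = 1.014
Iteration 2: beta = 0.3333, y = 1.014 + 0.3333*(1.014 - 2.9907) = 0.3551
  grad(y) = 15.8405, v = y - alpha*grad = -0.4512
  prox(v) = soft_thresh(-0.4512, 0.0972) = -0.354
f(x_2) = 4*(-0.354)^2 + 13*(-0.354) + 1.91*|-0.354| = -3.4246


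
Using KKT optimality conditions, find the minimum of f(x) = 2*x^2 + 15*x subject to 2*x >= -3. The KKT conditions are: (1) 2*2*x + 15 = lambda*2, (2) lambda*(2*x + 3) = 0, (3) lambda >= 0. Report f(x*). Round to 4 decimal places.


Step 1: Try lambda = 0 (constraint inactive).
x_unc = -15/(2*2) = -3.75
Check: 2*-3.75 = -7.5 < -3 -- violated!
Step 2: Constraint must be active: 2*x = -3
x* = -3/2 = -1.5
lambda = (2*2*(-1.5) + 15)/2 = 4.5
Step 3: Compute optimal value.
f(x*) = 2*(-1.5)^2 + 15*(-1.5) = -18.0


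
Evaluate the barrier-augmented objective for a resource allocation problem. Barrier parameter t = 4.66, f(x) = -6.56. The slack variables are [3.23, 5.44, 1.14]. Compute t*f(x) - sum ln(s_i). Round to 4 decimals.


Step 1: Compute log-barrier.
ln values: [1.1725, 1.6938, 0.131]
phi = -(1.1725 + 1.6938 + 0.131) = -2.9973
Step 2: Compute augmented objective.
t*f(x) = 4.66*-6.56 = -30.5696
Total = -30.5696 - 2.9973 = -33.5669


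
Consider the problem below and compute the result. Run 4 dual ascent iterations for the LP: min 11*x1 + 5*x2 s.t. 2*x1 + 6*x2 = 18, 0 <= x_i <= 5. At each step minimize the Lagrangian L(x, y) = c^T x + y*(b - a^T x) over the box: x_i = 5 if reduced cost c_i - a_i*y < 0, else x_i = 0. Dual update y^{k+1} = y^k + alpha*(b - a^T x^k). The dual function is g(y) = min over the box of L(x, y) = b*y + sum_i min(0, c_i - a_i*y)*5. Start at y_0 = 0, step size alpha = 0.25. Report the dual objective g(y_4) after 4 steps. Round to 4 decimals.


Dual ascent for LP: min 11*x1 + 5*x2, 2*x1 + 6*x2 = 18, 0 <= x_i <= 5
Step 1: y^k = 0.0, reduced costs: (11.0, 5.0)
  x^k = (0.0, 0.0), subgradient = b - a^T x = 18.0
  y^{k+1} = 0.0 + 0.25*18.0 = 4.5
Step 2: y^k = 4.5, reduced costs: (2.0, -22.0)
  x^k = (0.0, 5.0), subgradient = b - a^T x = -12.0
  y^{k+1} = 4.5 + 0.25*-12.0 = 1.5
Step 3: y^k = 1.5, reduced costs: (8.0, -4.0)
  x^k = (0.0, 5.0), subgradient = b - a^T x = -12.0
  y^{k+1} = 1.5 + 0.25*-12.0 = -1.5
Step 4: y^k = -1.5, reduced costs: (14.0, 14.0)
  x^k = (0.0, 0.0), subgradient = b - a^T x = 18.0
  y^{k+1} = -1.5 + 0.25*18.0 = 3.0
Dual objective at y_4 = 3.0: reduced costs (5.0, -13.0), box minimizer x = (0.0, 5.0)
g(y_4) = b*y + (c1 - a1*y)*x1 + (c2 - a2*y)*x2 = 18*3.0 + 5.0*0.0 + (-13.0)*5.0 = 54.0 + 0.0 - 65.0 = -11.0


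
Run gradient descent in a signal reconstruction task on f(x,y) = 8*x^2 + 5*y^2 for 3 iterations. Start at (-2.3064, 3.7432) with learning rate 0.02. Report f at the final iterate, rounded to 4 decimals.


Gradient descent on f(x,y) = 8*x^2 + 5*y^2.
Starting point: (-2.3064, 3.7432), alpha = 0.02
Step 1: grad_x = 2*8*-2.3064 = -36.9024, grad_y = 2*5*3.7432 = 37.432
  x_1 = -2.3064 - 0.02*-36.9024 = -1.5684
  y_1 = 3.7432 - 0.02*37.432 = 2.9946
Step 2: grad_x = 2*8*-1.5684 = -25.0936, grad_y = 2*5*2.9946 = 29.9456
  x_2 = -1.5684 - 0.02*-25.0936 = -1.0665
  y_2 = 2.9946 - 0.02*29.9456 = 2.3956
Step 3: grad_x = 2*8*-1.0665 = -17.0637, grad_y = 2*5*2.3956 = 23.9565
  x_3 = -1.0665 - 0.02*-17.0637 = -0.7252
  y_3 = 2.3956 - 0.02*23.9565 = 1.9165
f(-0.7252, 1.9165) = 8*(-0.7252)^2 + 5*1.9165^2 = 22.5726


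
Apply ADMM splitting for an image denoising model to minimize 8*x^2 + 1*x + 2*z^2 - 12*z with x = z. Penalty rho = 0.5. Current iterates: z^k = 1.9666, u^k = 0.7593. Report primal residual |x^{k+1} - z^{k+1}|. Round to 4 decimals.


ADMM iteration with rho = 0.5, z^k = 1.9666, u^k = 0.7593
Step 1: x-update.
Minimize 8*x^2 + 1*x + (0.5/2)*(x - 1.9666 + 0.7593)^2
FOC: (2*8 + 0.5)*x = -1 + 0.5*(1.9666 - 0.7593)
x^{k+1} = -0.024
Step 2: z-update.
Minimize 2*z^2 - 12*z + (0.5/2)*(-0.024 - z + 0.7593)^2
FOC: (2*2 + 0.5)*z = 12 + 0.5*(-0.024 + 0.7593)
z^{k+1} = 2.7484
Step 3: u-update.
u^{k+1} = 0.7593 - 0.024 - 2.7484 = -2.0131
Step 4: Primal residual = |-0.024 - 2.7484| = 2.7724


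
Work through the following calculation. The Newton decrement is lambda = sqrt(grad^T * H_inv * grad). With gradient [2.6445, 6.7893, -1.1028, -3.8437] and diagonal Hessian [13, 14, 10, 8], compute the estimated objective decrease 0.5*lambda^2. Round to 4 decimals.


Step 1: H is diagonal, so H^(-1) * g = [0.2034, 0.485, -0.1103, -0.4805].
Step 2: g^T H^(-1) g = sum_i g_i^2 / H_ii
  = (2.6445)^2/13 + (6.7893)^2/14 + (-1.1028)^2/10 + (-3.8437)^2/8
  = 0.538 + 3.2925 + 0.1216 + 1.8468 = 5.7988
Step 3: Objective decrease = 0.5 * g^T H^(-1) g = 2.8994


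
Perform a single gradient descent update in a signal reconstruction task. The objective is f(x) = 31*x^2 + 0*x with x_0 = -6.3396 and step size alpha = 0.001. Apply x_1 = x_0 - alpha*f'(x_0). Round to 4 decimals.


We compute the gradient at x_0 and apply the update.
f'(x) = 62*x + 0
f'(-6.3396) = 62*-6.3396 + 0 = -393.0552
x_1 = -6.3396 - 0.001*-393.0552 = -5.9465


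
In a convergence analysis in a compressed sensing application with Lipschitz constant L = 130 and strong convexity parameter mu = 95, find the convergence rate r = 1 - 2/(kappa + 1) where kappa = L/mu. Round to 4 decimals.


Step 1: Compute the condition number.
kappa = L/mu = 130/95 = 1.3684
Step 2: Compute the convergence rate.
r = 1 - 2/(kappa + 1) = 1 - 2*mu/(L + mu) = (L - mu)/(L + mu) = 35/225 = 0.1556


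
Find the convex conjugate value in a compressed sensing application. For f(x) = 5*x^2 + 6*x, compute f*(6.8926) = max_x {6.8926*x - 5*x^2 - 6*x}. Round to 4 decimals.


f*(y) = sup_x {y*x - a*x^2 - b*x} = sup_x {(y-b)*x - a*x^2}
FOC: (y - b) - 2a*x = 0 => x* = (y - b)/(2a)
x* = (6.8926 - 6)/(2*5) = 0.0893
f*(6.8926) = (y-b)^2/(4a) = (6.8926 - 6)^2/(4*5)
= 0.7967/20 = 0.0398


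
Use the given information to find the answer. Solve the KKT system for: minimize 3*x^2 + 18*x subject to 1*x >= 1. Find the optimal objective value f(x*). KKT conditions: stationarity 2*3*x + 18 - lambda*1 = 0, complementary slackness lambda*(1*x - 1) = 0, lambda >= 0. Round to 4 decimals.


Step 1: Try lambda = 0 (constraint inactive).
x_unc = -18/(2*3) = -3.0
Check: 1*-3.0 = -3.0 < 1 -- violated!
Step 2: Constraint must be active: 1*x = 1
x* = 1/1 = 1.0
lambda = (2*3*1.0 + 18)/1 = 24.0
Step 3: Compute optimal value.
f(x*) = 3*1.0^2 + 18*1.0 = 21.0


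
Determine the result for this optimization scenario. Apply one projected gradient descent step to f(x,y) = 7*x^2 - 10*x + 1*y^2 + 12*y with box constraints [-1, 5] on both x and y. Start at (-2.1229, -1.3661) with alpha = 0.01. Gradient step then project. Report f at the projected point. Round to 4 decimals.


Step 1: Compute gradient at (-2.1229, -1.3661).
grad_x = 2*7*-2.1229 - 10 = -39.7206
grad_y = 2*1*-1.3661 + 12 = 9.2678
Step 2: Gradient step.
x_raw = -2.1229 - 0.01*-39.7206 = -1.7257
y_raw = -1.3661 - 0.01*9.2678 = -1.4588
Step 3: Project onto [-1, 5].
x_proj = clip(-1.7257) = -1.0
y_proj = clip(-1.4588) = -1.0
Step 4: Evaluate f.
f(-1.0, -1.0) = 6.0


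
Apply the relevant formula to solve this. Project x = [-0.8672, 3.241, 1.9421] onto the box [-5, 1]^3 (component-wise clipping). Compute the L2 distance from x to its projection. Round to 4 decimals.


Project each component onto [-5, 1].
clip(-0.8672) = -0.8672, clip(3.241) = 1.0, clip(1.9421) = 1.0
Projection = [-0.8672, 1.0, 1.0]
Squared diffs: [0.0, 5.0221, 0.8876]
Distance = sqrt(5.9097) = 2.431


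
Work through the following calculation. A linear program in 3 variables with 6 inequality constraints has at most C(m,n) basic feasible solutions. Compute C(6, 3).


Each vertex corresponds to some choice of n active constraints out of m, so the number of vertices is at most C(m, n) = m! / (n!(m-n)!).
m = 6, n = 3
Numerator: 6 * 5 * 4
Denominator: 3! = 6
C(6, 3) = 20


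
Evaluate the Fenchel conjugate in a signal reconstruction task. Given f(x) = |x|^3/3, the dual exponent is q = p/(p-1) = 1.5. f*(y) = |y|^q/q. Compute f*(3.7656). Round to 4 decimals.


The conjugate exponent q satisfies 1/p + 1/q = 1.
p = 3, so q = 3/(3 - 1) = 1.5
|y|^q = 3.7656^1.5 = 7.3072
f*(3.7656) = 7.3072 / 1.5 = 4.8715


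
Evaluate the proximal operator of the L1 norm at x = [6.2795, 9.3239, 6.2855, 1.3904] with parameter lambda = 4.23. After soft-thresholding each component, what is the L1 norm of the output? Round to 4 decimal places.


Soft-thresholding with lambda = 4.23:
prox(6.2795) = sign(6.2795)*max(|6.2795| - 4.23, 0) = 2.0495
prox(9.3239) = sign(9.3239)*max(|9.3239| - 4.23, 0) = 5.0939
prox(6.2855) = sign(6.2855)*max(|6.2855| - 4.23, 0) = 2.0555
prox(1.3904) = sign(1.3904)*max(|1.3904| - 4.23, 0) = 0.0
prox(x) = [2.0495, 5.0939, 2.0555, 0.0]
||prox(x)||_1 = 2.0495 + 5.0939 + 2.0555 + 0.0 = 9.1989


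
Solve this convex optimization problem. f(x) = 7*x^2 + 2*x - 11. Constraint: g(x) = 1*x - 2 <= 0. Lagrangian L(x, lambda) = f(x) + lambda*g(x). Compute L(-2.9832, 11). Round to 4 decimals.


Step 1: Evaluate f(x).
f(-2.9832) = 7*(-2.9832)^2 + 2*(-2.9832) - 11 = 45.33
Step 2: Evaluate g(x).
g(-2.9832) = 1*-2.9832 - 2 = -4.9832
Step 3: Compute Lagrangian.
L = 45.33 + 11*-4.9832 = -9.4852


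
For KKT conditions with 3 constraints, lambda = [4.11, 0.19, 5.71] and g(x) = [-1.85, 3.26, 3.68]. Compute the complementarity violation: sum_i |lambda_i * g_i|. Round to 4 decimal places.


KKT complementary slackness check:
lambda_1 * g_1 = 4.11 * -1.85 = -7.6035
lambda_2 * g_2 = 0.19 * 3.26 = 0.6194
lambda_3 * g_3 = 5.71 * 3.68 = 21.0128
Total violation = 7.6035 + 0.6194 + 21.0128 = 29.2357


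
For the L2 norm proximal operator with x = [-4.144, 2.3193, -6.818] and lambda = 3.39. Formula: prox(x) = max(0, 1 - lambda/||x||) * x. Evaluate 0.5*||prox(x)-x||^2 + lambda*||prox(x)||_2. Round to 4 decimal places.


Step 1: Compute ||x||.
||x|| = 8.3089
Step 2: Compute scaling factor.
scale = max(0, 1 - 3.39/8.3089) = 0.592
Step 3: prox(x) = [-2.4533, 1.373, -4.0363]
||prox(x)|| = 4.9189
Step 4: Proximal objective.
0.5*||prox-x||^2 = 5.7461
lambda*||prox|| = 16.6751
Total = 22.421


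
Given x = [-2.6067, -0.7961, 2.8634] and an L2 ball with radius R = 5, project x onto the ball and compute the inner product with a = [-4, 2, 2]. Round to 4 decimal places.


Step 1: Compute ||x|| (intermediates to 6 decimals).
||x|| = sqrt((-2.6067)^2 + (-0.7961)^2 + 2.8634^2) = 3.953191
Step 2: Project.
Since ||x|| <= R, proj = x (no scaling needed).
proj(x) = [-2.6067, -0.7961, 2.8634]
Step 3: Dot product.
a^T * proj(x) = -4*(-2.6067) + 2*(-0.7961) + 2*2.8634 = 14.5614


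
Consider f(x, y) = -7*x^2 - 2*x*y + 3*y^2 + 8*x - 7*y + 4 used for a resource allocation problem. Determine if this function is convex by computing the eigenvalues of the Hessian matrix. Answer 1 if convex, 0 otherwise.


The Hessian of f(x,y) = -7*x^2 - 2*x*y + 3*y^2 + 8*x - 7*y + 4 is:
H = [[-14, -2], [-2, 6]]
Trace = -14 + 6 = -8
Determinant = -14*6 - (-2)^2 = -88
Discriminant = (-8)^2 - 4*-88 = 416.0
Eigenvalues: lambda_1 = -14.198, lambda_2 = 6.198
The function is not convex.

0


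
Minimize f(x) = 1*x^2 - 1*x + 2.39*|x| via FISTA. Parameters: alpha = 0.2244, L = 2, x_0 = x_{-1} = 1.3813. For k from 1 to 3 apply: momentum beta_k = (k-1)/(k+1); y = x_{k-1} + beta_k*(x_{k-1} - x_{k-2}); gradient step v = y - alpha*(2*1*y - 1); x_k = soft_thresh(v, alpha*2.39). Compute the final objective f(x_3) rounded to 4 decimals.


FISTA on f(x) = 1*x^2 - 1*x + 2.39*|x|
L = 2, alpha = 0.2244
Iteration 1: beta = 0.0, y = 1.3813 + 0.0*(1.3813 - 1.3813) = 1.3813
  grad(y) = 1.7626, v = y - alpha*grad = 0.9858
  prox(v) = soft_thresh(0.9858, 0.5363) = 0.4495
Iteration 2: beta = 0.3333, y = 0.4495 + 0.3333*(0.4495 - 1.3813) = 0.1388
  grad(y) = -0.7223, v = y - alpha*grad = 0.3009
  prox(v) = soft_thresh(0.3009, 0.5363) = 0.0
Iteration 3: beta = 0.5, y = 0.0 + 0.5*(0.0 - 0.4495) = -0.2247
  grad(y) = -1.4495, v = y - alpha*grad = 0.1005
  prox(v) = soft_thresh(0.1005, 0.5363) = 0.0
f(x_3) = 1*0.0^2 - 1*0.0 + 2.39*|0.0| = 0.0


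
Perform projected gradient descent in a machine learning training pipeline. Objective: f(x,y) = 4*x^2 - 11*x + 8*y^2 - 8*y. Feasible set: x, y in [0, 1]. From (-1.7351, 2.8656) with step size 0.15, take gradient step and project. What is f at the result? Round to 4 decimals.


Step 1: Compute gradient at (-1.7351, 2.8656).
grad_x = 2*4*-1.7351 - 11 = -24.8808
grad_y = 2*8*2.8656 - 8 = 37.8496
Step 2: Gradient step.
x_raw = -1.7351 - 0.15*-24.8808 = 1.997
y_raw = 2.8656 - 0.15*37.8496 = -2.8118
Step 3: Project onto [0, 1].
x_proj = clip(1.997) = 1.0
y_proj = clip(-2.8118) = 0.0
Step 4: Evaluate f.
f(1.0, 0.0) = -7.0


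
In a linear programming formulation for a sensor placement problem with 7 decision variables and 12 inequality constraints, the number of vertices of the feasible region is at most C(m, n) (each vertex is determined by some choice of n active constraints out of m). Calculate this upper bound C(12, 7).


Each vertex corresponds to some choice of n active constraints out of m, so the number of vertices is at most C(m, n) = m! / (n!(m-n)!).
m = 12, n = 7
Numerator: 12 * 11 * 10 * 9 * 8 * 7 * 6
Denominator: 7! = 5040
C(12, 7) = 792


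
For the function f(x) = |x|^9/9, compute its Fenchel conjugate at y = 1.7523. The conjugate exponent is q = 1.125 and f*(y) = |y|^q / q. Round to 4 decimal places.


The conjugate exponent q satisfies 1/p + 1/q = 1.
p = 9, so q = 9/(9 - 1) = 1.125
|y|^q = 1.7523^1.125 = 1.8796
f*(1.7523) = 1.8796 / 1.125 = 1.6707


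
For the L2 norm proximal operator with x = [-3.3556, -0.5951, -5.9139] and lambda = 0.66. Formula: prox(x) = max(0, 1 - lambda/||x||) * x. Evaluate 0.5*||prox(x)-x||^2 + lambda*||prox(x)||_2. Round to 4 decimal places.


Step 1: Compute ||x||.
||x|| = 6.8256
Step 2: Compute scaling factor.
scale = max(0, 1 - 0.66/6.8256) = 0.9033
Step 3: prox(x) = [-3.0311, -0.5376, -5.3421]
||prox(x)|| = 6.1656
Step 4: Proximal objective.
0.5*||prox-x||^2 = 0.2178
lambda*||prox|| = 4.0693
Total = 4.2871


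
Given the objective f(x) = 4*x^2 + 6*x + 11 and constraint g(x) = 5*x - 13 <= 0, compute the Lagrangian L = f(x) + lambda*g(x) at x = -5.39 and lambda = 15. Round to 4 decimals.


Step 1: Evaluate f(x).
f(-5.39) = 4*(-5.39)^2 + 6*(-5.39) + 11 = 94.8684
Step 2: Evaluate g(x).
g(-5.39) = 5*-5.39 - 13 = -39.95
Step 3: Compute Lagrangian.
L = 94.8684 + 15*-39.95 = -504.3816


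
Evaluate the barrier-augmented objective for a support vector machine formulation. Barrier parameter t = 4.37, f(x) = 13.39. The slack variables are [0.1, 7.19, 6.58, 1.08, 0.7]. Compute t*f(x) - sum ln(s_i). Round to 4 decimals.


Step 1: Compute log-barrier.
ln values: [-2.3026, 1.9727, 1.884, 0.077, -0.3567]
phi = -(-2.3026 + 1.9727 + 1.884 + 0.077 - 0.3567) = -1.2744
Step 2: Compute augmented objective.
t*f(x) = 4.37*13.39 = 58.5143
Total = 58.5143 - 1.2744 = 57.2399


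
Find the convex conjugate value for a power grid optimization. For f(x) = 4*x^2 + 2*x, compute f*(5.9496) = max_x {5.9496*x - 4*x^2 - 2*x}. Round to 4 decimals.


f*(y) = sup_x {y*x - a*x^2 - b*x} = sup_x {(y-b)*x - a*x^2}
FOC: (y - b) - 2a*x = 0 => x* = (y - b)/(2a)
x* = (5.9496 - 2)/(2*4) = 0.4937
f*(5.9496) = (y-b)^2/(4a) = (5.9496 - 2)^2/(4*4)
= 15.5993/16 = 0.975


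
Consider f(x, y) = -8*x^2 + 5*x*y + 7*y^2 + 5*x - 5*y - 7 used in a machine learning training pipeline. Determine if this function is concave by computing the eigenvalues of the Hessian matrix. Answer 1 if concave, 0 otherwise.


The Hessian of f(x,y) = -8*x^2 + 5*x*y + 7*y^2 + 5*x - 5*y - 7 is:
H = [[-16, 5], [5, 14]]
Trace = -16 + 14 = -2
Determinant = -16*14 - (5)^2 = -249
Discriminant = (-2)^2 - 4*-249 = 1000.0
Eigenvalues: lambda_1 = -16.8114, lambda_2 = 14.8114
The function is not concave.

0


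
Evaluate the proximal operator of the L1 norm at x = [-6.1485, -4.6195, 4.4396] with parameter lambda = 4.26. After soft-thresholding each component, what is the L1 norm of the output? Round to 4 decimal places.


Soft-thresholding with lambda = 4.26:
prox(-6.1485) = sign(-6.1485)*max(|-6.1485| - 4.26, 0) = -1.8885
prox(-4.6195) = sign(-4.6195)*max(|-4.6195| - 4.26, 0) = -0.3595
prox(4.4396) = sign(4.4396)*max(|4.4396| - 4.26, 0) = 0.1796
prox(x) = [-1.8885, -0.3595, 0.1796]
||prox(x)||_1 = 1.8885 + 0.3595 + 0.1796 = 2.4276


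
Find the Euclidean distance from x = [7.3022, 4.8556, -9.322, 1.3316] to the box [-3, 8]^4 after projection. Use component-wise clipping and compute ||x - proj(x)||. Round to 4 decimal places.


Project each component onto [-3, 8].
clip(7.3022) = 7.3022, clip(4.8556) = 4.8556, clip(-9.322) = -3.0, clip(1.3316) = 1.3316
Projection = [7.3022, 4.8556, -3.0, 1.3316]
Squared diffs: [0.0, 0.0, 39.9677, 0.0]
Distance = sqrt(39.9677) = 6.322


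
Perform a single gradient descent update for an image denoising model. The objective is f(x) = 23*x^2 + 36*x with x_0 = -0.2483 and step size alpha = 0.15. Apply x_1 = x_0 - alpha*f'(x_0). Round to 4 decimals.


We compute the gradient at x_0 and apply the update.
f'(x) = 46*x + 36
f'(-0.2483) = 46*-0.2483 + 36 = 24.5782
x_1 = -0.2483 - 0.15*24.5782 = -3.935


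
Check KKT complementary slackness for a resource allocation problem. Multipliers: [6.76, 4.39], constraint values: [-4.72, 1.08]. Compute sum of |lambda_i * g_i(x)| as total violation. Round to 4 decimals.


KKT complementary slackness check:
lambda_1 * g_1 = 6.76 * -4.72 = -31.9072
lambda_2 * g_2 = 4.39 * 1.08 = 4.7412
Total violation = 31.9072 + 4.7412 = 36.6484


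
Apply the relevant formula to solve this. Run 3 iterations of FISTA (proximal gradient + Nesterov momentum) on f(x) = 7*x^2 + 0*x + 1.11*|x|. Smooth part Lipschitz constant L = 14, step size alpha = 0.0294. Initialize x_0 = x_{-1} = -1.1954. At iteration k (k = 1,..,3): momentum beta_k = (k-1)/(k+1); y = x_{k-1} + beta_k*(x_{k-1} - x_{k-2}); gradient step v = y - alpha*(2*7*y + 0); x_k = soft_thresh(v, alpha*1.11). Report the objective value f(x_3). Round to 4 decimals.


FISTA on f(x) = 7*x^2 + 0*x + 1.11*|x|
L = 14, alpha = 0.0294
Iteration 1: beta = 0.0, y = -1.1954 + 0.0*(-1.1954 + 1.1954) = -1.1954
  grad(y) = -16.7356, v = y - alpha*grad = -0.7034
  prox(v) = soft_thresh(-0.7034, 0.0326) = -0.6707
Iteration 2: beta = 0.3333, y = -0.6707 + 0.3333*(-0.6707 + 1.1954) = -0.4959
  grad(y) = -6.9419, v = y - alpha*grad = -0.2918
  prox(v) = soft_thresh(-0.2918, 0.0326) = -0.2591
Iteration 3: beta = 0.5, y = -0.2591 + 0.5*(-0.2591 + 0.6707) = -0.0533
  grad(y) = -0.7465, v = y - alpha*grad = -0.0314
  prox(v) = soft_thresh(-0.0314, 0.0326) = 0.0
f(x_3) = 7*0.0^2 + 0*0.0 + 1.11*|0.0| = 0.0


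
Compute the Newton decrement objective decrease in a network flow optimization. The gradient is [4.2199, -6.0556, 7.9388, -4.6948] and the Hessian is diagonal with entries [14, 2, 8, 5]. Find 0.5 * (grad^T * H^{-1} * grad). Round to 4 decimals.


Step 1: H is diagonal, so H^(-1) * g = [0.3014, -3.0278, 0.9924, -0.939].
Step 2: g^T H^(-1) g = sum_i g_i^2 / H_ii
  = (4.2199)^2/14 + (-6.0556)^2/2 + (7.9388)^2/8 + (-4.6948)^2/5
  = 1.272 + 18.3351 + 7.8781 + 4.4082 = 31.8934
Step 3: Objective decrease = 0.5 * g^T H^(-1) g = 15.9467


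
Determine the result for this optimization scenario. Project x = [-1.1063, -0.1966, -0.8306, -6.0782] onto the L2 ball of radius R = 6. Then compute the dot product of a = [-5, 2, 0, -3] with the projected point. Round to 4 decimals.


Step 1: Compute ||x|| (intermediates to 6 decimals).
||x|| = sqrt((-1.1063)^2 + (-0.1966)^2 + (-0.8306)^2 + (-6.0782)^2) = 6.236743
Step 2: Project.
Since ||x|| > R, scale = R/||x|| = 6/6.236743 = 0.962041, proj(x) = scale * x
proj(x) = [-1.064306, -0.189137, -0.799071, -5.847478]
Step 3: Dot product.
a^T * proj(x) = -5*(-1.064306) + 2*(-0.189137) + 0*(-0.799071) - 3*(-5.847478) = 22.4857


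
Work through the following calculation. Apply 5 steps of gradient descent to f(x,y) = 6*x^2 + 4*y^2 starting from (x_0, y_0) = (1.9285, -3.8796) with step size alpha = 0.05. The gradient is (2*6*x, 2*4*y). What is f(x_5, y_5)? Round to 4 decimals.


Gradient descent on f(x,y) = 6*x^2 + 4*y^2.
Starting point: (1.9285, -3.8796), alpha = 0.05
Step 1: grad_x = 2*6*1.9285 = 23.142, grad_y = 2*4*-3.8796 = -31.0368
  x_1 = 1.9285 - 0.05*23.142 = 0.7714
  y_1 = -3.8796 - 0.05*-31.0368 = -2.3278
Step 2: grad_x = 2*6*0.7714 = 9.2568, grad_y = 2*4*-2.3278 = -18.6221
  x_2 = 0.7714 - 0.05*9.2568 = 0.3086
  y_2 = -2.3278 - 0.05*-18.6221 = -1.3967
Step 3: grad_x = 2*6*0.3086 = 3.7027, grad_y = 2*4*-1.3967 = -11.1732
  x_3 = 0.3086 - 0.05*3.7027 = 0.1234
  y_3 = -1.3967 - 0.05*-11.1732 = -0.838
Step 4: grad_x = 2*6*0.1234 = 1.4811, grad_y = 2*4*-0.838 = -6.7039
  x_4 = 0.1234 - 0.05*1.4811 = 0.0494
  y_4 = -0.838 - 0.05*-6.7039 = -0.5028
Step 5: grad_x = 2*6*0.0494 = 0.5924, grad_y = 2*4*-0.5028 = -4.0224
  x_5 = 0.0494 - 0.05*0.5924 = 0.0197
  y_5 = -0.5028 - 0.05*-4.0224 = -0.3017
f(0.0197, -0.3017) = 6*0.0197^2 + 4*(-0.3017)^2 = 0.3664


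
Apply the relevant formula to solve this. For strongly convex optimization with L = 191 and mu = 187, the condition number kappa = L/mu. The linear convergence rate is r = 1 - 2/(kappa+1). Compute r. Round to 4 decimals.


Step 1: Compute the condition number.
kappa = L/mu = 191/187 = 1.0214
Step 2: Compute the convergence rate.
r = 1 - 2/(kappa + 1) = 1 - 2*mu/(L + mu) = (L - mu)/(L + mu) = 4/378 = 0.0106
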